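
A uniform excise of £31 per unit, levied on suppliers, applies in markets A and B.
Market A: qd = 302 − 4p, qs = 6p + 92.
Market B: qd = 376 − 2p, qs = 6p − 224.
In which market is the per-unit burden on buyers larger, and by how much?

Market B, by £4.65.

Market A: pre-tax p* = £21, q* = 218; post-tax q = 143.6; per-unit burden on buyers = £18.6.
Market B: pre-tax p* = £75, q* = 226; post-tax q = 179.5; per-unit burden on buyers = £23.25.
Difference: £18.6 vs £23.25 → market B is larger by £4.65.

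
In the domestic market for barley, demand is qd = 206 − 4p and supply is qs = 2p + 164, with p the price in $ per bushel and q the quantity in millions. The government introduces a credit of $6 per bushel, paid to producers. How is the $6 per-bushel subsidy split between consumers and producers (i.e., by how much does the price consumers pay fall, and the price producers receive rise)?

Consumers gain $2 per bushel; producers gain $4 per bushel.

Without the subsidy, 206 − 4p = 2p + 164 gives 6p = 42, so p* = $7 and q* = 178.
With a per-unit subsidy paid to producers, each receives p + 6 per unit sold, so supply becomes qs = 2(p + 6) + 164.
Solving gives q = 186 with consumers paying $5 and producers receiving $11 (the $6 wedge).
Gain to consumers: $2; to producers: $4. (They sum to $6.)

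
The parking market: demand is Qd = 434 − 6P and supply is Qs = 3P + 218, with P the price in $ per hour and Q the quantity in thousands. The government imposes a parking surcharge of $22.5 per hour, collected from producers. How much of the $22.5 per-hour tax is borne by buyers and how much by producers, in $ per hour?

Before the tax: set 434 − 6P = 3P + 218 → P* = $24, Q* = 290.
With the tax collected from producers, supply shifts: Qs = 3(P − 22.5) + 218.
Solving gives Q = 245 with buyers paying $31.5 and producers receiving $9 (the $22.5 wedge).
Burden on buyers: $7.5; on producers: $15. (They sum to $22.5.)

Buyers bear $7.5 per hour; producers bear $15 per hour.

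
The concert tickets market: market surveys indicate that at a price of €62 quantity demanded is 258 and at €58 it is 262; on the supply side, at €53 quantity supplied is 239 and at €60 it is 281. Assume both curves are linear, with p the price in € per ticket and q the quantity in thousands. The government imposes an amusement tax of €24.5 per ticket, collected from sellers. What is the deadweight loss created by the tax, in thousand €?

Demand slope: (262 − 258)/(58 − 62) = -1, so qd = 320 − p.
Supply slope: (281 − 239)/(60 − 53) = 6, so qs = 6p − 79.
Before the tax: set 320 − p = 6p − 79 → p* = €57, q* = 263.
With the tax collected from sellers, supply shifts: qs = 6(p − 24.5) − 79.
Solving gives q = 242 with buyers paying €78 and sellers receiving €53.5 (the €24.5 wedge).
Quantity falls by |ΔQ| = |263 − 242| = 21.
DWL = ½ · t · |ΔQ| = ½ · 24.5 · 21 = €257.25.

Deadweight loss = €257.25 thousand.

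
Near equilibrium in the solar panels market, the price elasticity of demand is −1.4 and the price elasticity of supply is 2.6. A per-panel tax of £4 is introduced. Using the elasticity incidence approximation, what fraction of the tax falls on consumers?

Consumers' share ≈ 0.65.

Incidence ratio: consumers' share ≈ εs / (εs + |εd|) = 2.6 / (2.6 + 1.4) = 0.65.
Supply is the more elastic side, so consumers bear the larger share.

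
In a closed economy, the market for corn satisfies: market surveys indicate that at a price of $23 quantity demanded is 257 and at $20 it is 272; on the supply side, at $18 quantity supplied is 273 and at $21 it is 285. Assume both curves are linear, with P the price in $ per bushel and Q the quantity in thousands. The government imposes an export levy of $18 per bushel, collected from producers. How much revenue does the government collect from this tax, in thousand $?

Demand slope: (272 − 257)/(20 − 23) = -5, so Qd = 372 − 5P.
Supply slope: (285 − 273)/(21 − 18) = 4, so Qs = 4P + 201.
Without the tax, 372 − 5P = 4P + 201 gives 9P = 171, so P* = $19 and Q* = 277.
With the tax collected from producers, supply shifts: Qs = 4(P − 18) + 201.
Solving gives Q = 237 with buyers paying $27 and producers receiving $9 (the $18 wedge).
Revenue = t · Q = 18 · 237 = $4266.

Tax revenue = $4266 thousand.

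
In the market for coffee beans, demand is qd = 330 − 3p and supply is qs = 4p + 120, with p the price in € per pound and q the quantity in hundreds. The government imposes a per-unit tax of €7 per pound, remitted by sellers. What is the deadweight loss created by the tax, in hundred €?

Without the tax, 330 − 3p = 4p + 120 gives 7p = 210, so p* = €30 and q* = 240.
With the tax collected from sellers, supply shifts: qs = 4(p − 7) + 120.
New equilibrium: buyers pay €34, sellers receive €27, q = 228. (Wedge: pb − ps = 7.)
Quantity falls by |ΔQ| = |240 − 228| = 12.
DWL = ½ · t · |ΔQ| = ½ · 7 · 12 = €42.

Deadweight loss = €42 hundred.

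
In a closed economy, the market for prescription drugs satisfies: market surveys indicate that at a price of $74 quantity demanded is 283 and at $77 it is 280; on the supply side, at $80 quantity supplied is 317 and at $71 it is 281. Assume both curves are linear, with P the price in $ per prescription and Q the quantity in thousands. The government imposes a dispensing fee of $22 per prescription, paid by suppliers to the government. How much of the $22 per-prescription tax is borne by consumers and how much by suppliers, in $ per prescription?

Consumers bear $17.6 per prescription; suppliers bear $4.4 per prescription.

Demand slope: (280 − 283)/(77 − 74) = -1, so Qd = 357 − P.
Supply slope: (281 − 317)/(71 − 80) = 4, so Qs = 4P − 3.
Before the tax: set 357 − P = 4P − 3 → P* = $72, Q* = 285.
With the tax collected from suppliers, supply shifts: Qs = 4(P − 22) − 3.
New equilibrium: consumers pay $89.6, suppliers receive $67.6, Q = 267.4. (Wedge: Pb − Ps = 22.)
Burden on consumers: $17.6; on suppliers: $4.4. (They sum to $22.)
The less price-elastic side of the market bears the larger share of a per-unit tax.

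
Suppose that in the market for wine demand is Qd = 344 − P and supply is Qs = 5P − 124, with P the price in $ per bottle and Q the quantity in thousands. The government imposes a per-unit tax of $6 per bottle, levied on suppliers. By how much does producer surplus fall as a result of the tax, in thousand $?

Without the tax, 344 − P = 5P − 124 gives 6P = 468, so P* = $78 and Q* = 266.
With the tax collected from suppliers, supply shifts: Qs = 5(P − 6) − 124.
Solving gives Q = 261 with consumers paying $83 and suppliers receiving $77 (the $6 wedge).
ΔPS is the trapezoid between Q = 261 and Q = 266 of height $1: ½ · (266 + 261) · 1 = $263.5.

Producer surplus falls by $263.5 thousand.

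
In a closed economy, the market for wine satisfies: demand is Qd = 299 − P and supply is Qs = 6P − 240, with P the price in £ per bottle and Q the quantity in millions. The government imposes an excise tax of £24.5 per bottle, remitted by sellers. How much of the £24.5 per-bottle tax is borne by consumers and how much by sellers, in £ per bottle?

Before the tax: set 299 − P = 6P − 240 → P* = £77, Q* = 222.
With the tax collected from sellers, supply shifts: Qs = 6(P − 24.5) − 240.
Solving gives Q = 201 with consumers paying £98 and sellers receiving £73.5 (the £24.5 wedge).
Burden on consumers: £21; on sellers: £3.5. (They sum to £24.5.)

Consumers bear £21 per bottle; sellers bear £3.5 per bottle.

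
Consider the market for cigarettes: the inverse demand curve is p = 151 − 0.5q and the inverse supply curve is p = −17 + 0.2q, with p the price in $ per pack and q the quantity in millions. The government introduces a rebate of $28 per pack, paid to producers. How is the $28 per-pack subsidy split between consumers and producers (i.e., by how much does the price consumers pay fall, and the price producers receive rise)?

Consumers gain $20 per pack; producers gain $8 per pack.

Rewrite in direct form: qd = 302 − 2p and qs = 5p + 85.
Before the subsidy: set 302 − 2p = 5p + 85 → p* = $31, q* = 240.
With a per-unit subsidy paid to producers, each receives p + 28 per unit sold, so supply becomes qs = 5(p + 28) + 85.
New equilibrium: consumers pay $11, producers receive $39, q = 280. (Wedge: pb − ps = −28.)
Gain to consumers: $20; to producers: $8. (They sum to $28.)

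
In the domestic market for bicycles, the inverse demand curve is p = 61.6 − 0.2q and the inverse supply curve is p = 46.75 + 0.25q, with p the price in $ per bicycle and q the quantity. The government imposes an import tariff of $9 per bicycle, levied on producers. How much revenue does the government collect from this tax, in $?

Inverting to q(p) form: qd = 308 − 5p; qs = 4p − 187.
Before the tax: set 308 − 5p = 4p − 187 → p* = $55, q* = 33.
With the tax collected from producers, supply shifts: qs = 4(p − 9) − 187.
Solving gives q = 13 with buyers paying $59 and producers receiving $50 (the $9 wedge).
Revenue = t · Q = 9 · 13 = $117.

Tax revenue = $117.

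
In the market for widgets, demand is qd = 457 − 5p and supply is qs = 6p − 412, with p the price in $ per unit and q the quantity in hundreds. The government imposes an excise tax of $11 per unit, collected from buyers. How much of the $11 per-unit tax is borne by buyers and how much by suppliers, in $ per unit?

Before the tax: set 457 − 5p = 6p − 412 → p* = $79, q* = 62.
With the tax collected from buyers, demand (in seller-price terms) shifts: qd = 457 − 5(p + 11).
New equilibrium: buyers pay $85, suppliers receive $74, q = 32. (Wedge: pb − ps = 11.)
Burden on buyers: $6; on suppliers: $5. (They sum to $11.)
The less price-elastic side of the market bears the larger share of a per-unit tax.

Buyers bear $6 per unit; suppliers bear $5 per unit.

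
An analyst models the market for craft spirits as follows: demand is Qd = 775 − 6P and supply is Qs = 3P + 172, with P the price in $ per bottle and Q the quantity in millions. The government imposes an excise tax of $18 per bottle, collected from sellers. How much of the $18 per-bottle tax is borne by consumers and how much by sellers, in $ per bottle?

Without the tax, 775 − 6P = 3P + 172 gives 9P = 603, so P* = $67 and Q* = 373.
With the tax collected from sellers, supply shifts: Qs = 3(P − 18) + 172.
Solving gives Q = 337 with consumers paying $73 and sellers receiving $55 (the $18 wedge).
Burden on consumers: $6; on sellers: $12. (They sum to $18.)

Consumers bear $6 per bottle; sellers bear $12 per bottle.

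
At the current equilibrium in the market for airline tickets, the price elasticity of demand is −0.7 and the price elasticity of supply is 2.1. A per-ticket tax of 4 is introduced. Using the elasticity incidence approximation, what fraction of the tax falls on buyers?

Buyers' share ≈ 0.75.

Incidence ratio: buyers' share ≈ εs / (εs + |εd|) = 2.1 / (2.1 + 0.7) = 0.75.
Supply is the more elastic side, so buyers bear the larger share.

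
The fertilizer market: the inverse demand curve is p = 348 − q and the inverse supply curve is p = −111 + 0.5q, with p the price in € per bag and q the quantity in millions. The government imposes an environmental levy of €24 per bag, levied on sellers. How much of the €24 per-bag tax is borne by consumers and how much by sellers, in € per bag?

Consumers bear €16 per bag; sellers bear €8 per bag.

Rewrite in direct form: qd = 348 − p and qs = 2p + 222.
Before the tax: set 348 − p = 2p + 222 → p* = €42, q* = 306.
With the tax collected from sellers, supply shifts: qs = 2(p − 24) + 222.
New equilibrium: consumers pay €58, sellers receive €34, q = 290. (Wedge: pb − ps = 24.)
Burden on consumers: €16; on sellers: €8. (They sum to €24.)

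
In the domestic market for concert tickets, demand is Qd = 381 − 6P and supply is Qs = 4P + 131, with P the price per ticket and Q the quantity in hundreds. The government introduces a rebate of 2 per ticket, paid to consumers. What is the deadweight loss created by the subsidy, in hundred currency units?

Deadweight loss = 4.8 hundred.

Without the subsidy, 381 − 6P = 4P + 131 gives 10P = 250, so P* = 25 and Q* = 231.
With a per-unit subsidy paid to consumers, each effectively pays P − 2, so demand becomes Qd = 381 − 6(P − 2).
Solving gives Q = 235.8 with consumers paying 24.2 and suppliers receiving 26.2 (the 2 wedge).
Quantity rises by |ΔQ| = |231 − 235.8| = 4.8.
DWL = ½ · t · |ΔQ| = ½ · 2 · 4.8 = 4.8.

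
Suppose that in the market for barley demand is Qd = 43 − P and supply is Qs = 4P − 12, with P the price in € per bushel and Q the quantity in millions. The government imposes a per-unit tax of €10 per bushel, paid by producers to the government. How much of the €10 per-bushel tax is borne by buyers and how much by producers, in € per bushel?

Buyers bear €8 per bushel; producers bear €2 per bushel.

Without the tax, 43 − P = 4P − 12 gives 5P = 55, so P* = €11 and Q* = 32.
With the tax collected from producers, supply shifts: Qs = 4(P − 10) − 12.
Solving gives Q = 24 with buyers paying €19 and producers receiving €9 (the €10 wedge).
Burden on buyers: €8; on producers: €2. (They sum to €10.)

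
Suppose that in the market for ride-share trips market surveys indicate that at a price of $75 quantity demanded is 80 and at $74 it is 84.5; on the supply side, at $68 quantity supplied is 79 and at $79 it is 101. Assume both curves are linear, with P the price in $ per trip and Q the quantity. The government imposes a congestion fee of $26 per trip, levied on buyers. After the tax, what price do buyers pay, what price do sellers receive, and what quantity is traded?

Buyers pay $81; sellers receive $55; quantity = 53.

Demand slope: (84.5 − 80)/(74 − 75) = -4.5, so Qd = 417.5 − 4.5P.
Supply slope: (101 − 79)/(79 − 68) = 2, so Qs = 2P − 57.
Before the tax: set 417.5 − 4.5P = 2P − 57 → P* = $73, Q* = 89.
With the tax collected from buyers, demand (in seller-price terms) shifts: Qd = 417.5 − 4.5(P + 26).
Solving gives Q = 53 with buyers paying $81 and sellers receiving $55 (the $26 wedge).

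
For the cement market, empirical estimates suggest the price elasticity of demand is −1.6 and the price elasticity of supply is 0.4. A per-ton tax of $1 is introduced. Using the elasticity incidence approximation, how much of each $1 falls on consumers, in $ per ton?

Incidence ratio: consumers' share ≈ εs / (εs + |εd|) = 0.4 / (0.4 + 1.6) = 0.2.
So consumers bear ≈ 0.2 × $1 = $0.2; suppliers bear $0.8.

Consumers bear ≈ $0.2 per ton.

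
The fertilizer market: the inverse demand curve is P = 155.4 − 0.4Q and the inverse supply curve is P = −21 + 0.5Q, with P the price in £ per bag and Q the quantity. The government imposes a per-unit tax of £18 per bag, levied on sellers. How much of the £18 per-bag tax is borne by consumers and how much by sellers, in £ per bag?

Consumers bear £8 per bag; sellers bear £10 per bag.

Rewrite in direct form: Qd = 388.5 − 2.5P and Qs = 2P + 42.
Before the tax: set 388.5 − 2.5P = 2P + 42 → P* = £77, Q* = 196.
With the tax collected from sellers, supply shifts: Qs = 2(P − 18) + 42.
Solving gives Q = 176 with consumers paying £85 and sellers receiving £67 (the £18 wedge).
Burden on consumers: £8; on sellers: £10. (They sum to £18.)
The less price-elastic side of the market bears the larger share of a per-unit tax.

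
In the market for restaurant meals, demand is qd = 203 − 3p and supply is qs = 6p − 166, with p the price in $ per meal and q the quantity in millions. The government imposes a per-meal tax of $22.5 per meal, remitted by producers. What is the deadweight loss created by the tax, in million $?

Without the tax, 203 − 3p = 6p − 166 gives 9p = 369, so p* = $41 and q* = 80.
With the tax collected from producers, supply shifts: qs = 6(p − 22.5) − 166.
New equilibrium: buyers pay $56, producers receive $33.5, q = 35. (Wedge: pb − ps = 22.5.)
Quantity falls by |ΔQ| = |80 − 35| = 45.
DWL = ½ · t · |ΔQ| = ½ · 22.5 · 45 = $506.25.

Deadweight loss = $506.25 million.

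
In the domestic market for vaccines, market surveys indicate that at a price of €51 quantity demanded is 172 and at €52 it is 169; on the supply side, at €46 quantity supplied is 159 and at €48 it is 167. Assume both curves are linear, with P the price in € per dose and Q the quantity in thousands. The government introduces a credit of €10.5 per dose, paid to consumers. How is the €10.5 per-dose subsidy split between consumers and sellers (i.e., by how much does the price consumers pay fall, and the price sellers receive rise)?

Consumers gain €6 per dose; sellers gain €4.5 per dose.

Demand slope: (169 − 172)/(52 − 51) = -3, so Qd = 325 − 3P.
Supply slope: (167 − 159)/(48 − 46) = 4, so Qs = 4P − 25.
Without the subsidy, 325 − 3P = 4P − 25 gives 7P = 350, so P* = €50 and Q* = 175.
With a per-unit subsidy paid to consumers, each effectively pays P − 10.5, so demand becomes Qd = 325 − 3(P − 10.5).
Solving gives Q = 193 with consumers paying €44 and sellers receiving €54.5 (the €10.5 wedge).
Gain to consumers: €6; to sellers: €4.5. (They sum to €10.5.)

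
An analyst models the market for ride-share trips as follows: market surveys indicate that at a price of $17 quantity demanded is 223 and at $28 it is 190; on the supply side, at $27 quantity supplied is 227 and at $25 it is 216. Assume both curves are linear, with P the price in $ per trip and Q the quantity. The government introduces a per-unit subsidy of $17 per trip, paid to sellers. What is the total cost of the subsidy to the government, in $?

Government outlay = $4046.

Demand slope: (190 − 223)/(28 − 17) = -3, so Qd = 274 − 3P.
Supply slope: (216 − 227)/(25 − 27) = 5.5, so Qs = 5.5P + 78.5.
Before the subsidy: set 274 − 3P = 5.5P + 78.5 → P* = $23, Q* = 205.
With a per-unit subsidy paid to sellers, each receives P + 17 per unit sold, so supply becomes Qs = 5.5(P + 17) + 78.5.
New equilibrium: buyers pay $12, sellers receive $29, Q = 238. (Wedge: Pb − Ps = −17.)
Outlay = t · Q = 17 · 238 = $4046.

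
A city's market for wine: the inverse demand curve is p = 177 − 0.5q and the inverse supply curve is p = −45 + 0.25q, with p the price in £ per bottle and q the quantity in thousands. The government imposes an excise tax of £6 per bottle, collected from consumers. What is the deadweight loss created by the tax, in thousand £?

Deadweight loss = £24 thousand.

Inverting to q(p) form: qd = 354 − 2p; qs = 4p + 180.
Before the tax: set 354 − 2p = 4p + 180 → p* = £29, q* = 296.
With the tax collected from consumers, demand (in seller-price terms) shifts: qd = 354 − 2(p + 6).
New equilibrium: consumers pay £33, sellers receive £27, q = 288. (Wedge: pb − ps = 6.)
Quantity falls by |ΔQ| = |296 − 288| = 8.
DWL = ½ · t · |ΔQ| = ½ · 6 · 8 = £24.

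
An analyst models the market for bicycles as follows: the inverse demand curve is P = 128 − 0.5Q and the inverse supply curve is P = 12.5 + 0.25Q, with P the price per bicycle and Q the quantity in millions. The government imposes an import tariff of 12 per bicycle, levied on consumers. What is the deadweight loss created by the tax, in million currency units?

Rewrite in direct form: Qd = 256 − 2P and Qs = 4P − 50.
Before the tax: set 256 − 2P = 4P − 50 → P* = 51, Q* = 154.
With the tax collected from consumers, demand (in seller-price terms) shifts: Qd = 256 − 2(P + 12).
New equilibrium: consumers pay 59, suppliers receive 47, Q = 138. (Wedge: Pb − Ps = 12.)
Quantity falls by |ΔQ| = |154 − 138| = 16.
DWL = ½ · t · |ΔQ| = ½ · 12 · 16 = 96.

Deadweight loss = 96 million.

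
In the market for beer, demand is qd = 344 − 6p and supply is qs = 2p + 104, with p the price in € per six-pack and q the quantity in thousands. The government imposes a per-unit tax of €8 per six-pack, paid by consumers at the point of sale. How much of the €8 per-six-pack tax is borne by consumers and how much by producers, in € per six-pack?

Consumers bear €2 per six-pack; producers bear €6 per six-pack.

Before the tax: set 344 − 6p = 2p + 104 → p* = €30, q* = 164.
With the tax collected from consumers, demand (in seller-price terms) shifts: qd = 344 − 6(p + 8).
New equilibrium: consumers pay €32, producers receive €24, q = 152. (Wedge: pb − ps = 8.)
Burden on consumers: €2; on producers: €6. (They sum to €8.)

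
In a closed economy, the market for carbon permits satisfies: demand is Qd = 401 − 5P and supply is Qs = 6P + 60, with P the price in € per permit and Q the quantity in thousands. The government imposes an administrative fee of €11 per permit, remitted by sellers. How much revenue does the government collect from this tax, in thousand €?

Tax revenue = €2376 thousand.

Without the tax, 401 − 5P = 6P + 60 gives 11P = 341, so P* = €31 and Q* = 246.
With the tax collected from sellers, supply shifts: Qs = 6(P − 11) + 60.
Solving gives Q = 216 with consumers paying €37 and sellers receiving €26 (the €11 wedge).
Revenue = t · Q = 11 · 216 = €2376.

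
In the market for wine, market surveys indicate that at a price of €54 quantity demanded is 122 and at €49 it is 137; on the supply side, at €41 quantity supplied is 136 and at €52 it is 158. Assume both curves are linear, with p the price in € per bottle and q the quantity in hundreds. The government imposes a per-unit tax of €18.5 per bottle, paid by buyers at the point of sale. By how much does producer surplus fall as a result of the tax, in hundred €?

Producer surplus falls by €1497.39 hundred.

Demand slope: (137 − 122)/(49 − 54) = -3, so qd = 284 − 3p.
Supply slope: (158 − 136)/(52 − 41) = 2, so qs = 2p + 54.
Before the tax: set 284 − 3p = 2p + 54 → p* = €46, q* = 146.
With the tax collected from buyers, demand (in seller-price terms) shifts: qd = 284 − 3(p + 18.5).
Solving gives q = 123.8 with buyers paying €53.4 and producers receiving €34.9 (the €18.5 wedge).
ΔPS is the trapezoid between Q = 123.8 and Q = 146 of height €11.1: ½ · (146 + 123.8) · 11.1 = €1497.39.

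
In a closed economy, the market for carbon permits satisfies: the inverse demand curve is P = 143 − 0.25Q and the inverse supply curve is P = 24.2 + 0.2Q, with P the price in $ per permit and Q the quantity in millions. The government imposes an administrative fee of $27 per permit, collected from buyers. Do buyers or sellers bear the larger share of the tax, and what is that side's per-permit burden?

Inverting to Q(P) form: Qd = 572 − 4P; Qs = 5P − 121.
Before the tax: set 572 − 4P = 5P − 121 → P* = $77, Q* = 264.
With the tax collected from buyers, demand (in seller-price terms) shifts: Qd = 572 − 4(P + 27).
New equilibrium: buyers pay $92, sellers receive $65, Q = 204. (Wedge: Pb − Ps = 27.)
Per-permit burden: buyers $15, sellers $12.
Buyers take the larger share because demand is less price-elastic here (demand slope 4 vs supply slope 5).

Buyers bear the larger share: $15 per permit.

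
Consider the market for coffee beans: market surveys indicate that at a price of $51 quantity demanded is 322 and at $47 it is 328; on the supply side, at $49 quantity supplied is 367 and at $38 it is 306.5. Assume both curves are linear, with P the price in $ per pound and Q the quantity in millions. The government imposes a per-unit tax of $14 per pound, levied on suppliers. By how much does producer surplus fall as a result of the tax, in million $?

Demand slope: (328 − 322)/(47 − 51) = -1.5, so Qd = 398.5 − 1.5P.
Supply slope: (306.5 − 367)/(38 − 49) = 5.5, so Qs = 5.5P + 97.5.
Before the tax: set 398.5 − 1.5P = 5.5P + 97.5 → P* = $43, Q* = 334.
With the tax collected from suppliers, supply shifts: Qs = 5.5(P − 14) + 97.5.
Solving gives Q = 317.5 with buyers paying $54 and suppliers receiving $40 (the $14 wedge).
ΔPS is the trapezoid between Q = 317.5 and Q = 334 of height $3: ½ · (334 + 317.5) · 3 = $977.25.

Producer surplus falls by $977.25 million.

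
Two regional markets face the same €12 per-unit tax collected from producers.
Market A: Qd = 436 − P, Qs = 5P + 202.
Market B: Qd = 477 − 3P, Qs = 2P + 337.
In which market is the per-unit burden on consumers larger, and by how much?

Market A: pre-tax P* = €39, Q* = 397; post-tax Q = 387; per-unit burden on consumers = €10.
Market B: pre-tax P* = €28, Q* = 393; post-tax Q = 378.6; per-unit burden on consumers = €4.8.
Difference: €10 vs €4.8 → market A is larger by €5.2.

Market A, by €5.2.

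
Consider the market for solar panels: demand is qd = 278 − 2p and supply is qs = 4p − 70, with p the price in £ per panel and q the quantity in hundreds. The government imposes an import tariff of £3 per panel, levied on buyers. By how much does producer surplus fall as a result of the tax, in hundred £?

Producer surplus falls by £160 hundred.

Before the tax: set 278 − 2p = 4p − 70 → p* = £58, q* = 162.
With the tax collected from buyers, demand (in seller-price terms) shifts: qd = 278 − 2(p + 3).
Solving gives q = 158 with buyers paying £60 and producers receiving £57 (the £3 wedge).
ΔPS is the trapezoid between Q = 158 and Q = 162 of height £1: ½ · (162 + 158) · 1 = £160.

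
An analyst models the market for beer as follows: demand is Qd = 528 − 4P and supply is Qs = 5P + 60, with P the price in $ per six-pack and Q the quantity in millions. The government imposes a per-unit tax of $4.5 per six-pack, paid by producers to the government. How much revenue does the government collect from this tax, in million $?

Without the tax, 528 − 4P = 5P + 60 gives 9P = 468, so P* = $52 and Q* = 320.
With the tax collected from producers, supply shifts: Qs = 5(P − 4.5) + 60.
Solving gives Q = 310 with buyers paying $54.5 and producers receiving $50 (the $4.5 wedge).
Revenue = t · Q = 4.5 · 310 = $1395.

Tax revenue = $1395 million.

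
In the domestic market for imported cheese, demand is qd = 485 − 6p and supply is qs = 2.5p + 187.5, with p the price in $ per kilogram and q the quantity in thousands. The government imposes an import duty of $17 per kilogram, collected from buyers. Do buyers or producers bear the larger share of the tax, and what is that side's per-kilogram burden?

Producers bear the larger share: $12 per kilogram.

Before the tax: set 485 − 6p = 2.5p + 187.5 → p* = $35, q* = 275.
With the tax collected from buyers, demand (in seller-price terms) shifts: qd = 485 − 6(p + 17).
New equilibrium: buyers pay $40, producers receive $23, q = 245. (Wedge: pb − ps = 17.)
Per-kilogram burden: buyers $5, producers $12.
Producers take the larger share because supply is less price-elastic here (demand slope 6 vs supply slope 2.5).
The less price-elastic side of the market bears the larger share of a per-unit tax.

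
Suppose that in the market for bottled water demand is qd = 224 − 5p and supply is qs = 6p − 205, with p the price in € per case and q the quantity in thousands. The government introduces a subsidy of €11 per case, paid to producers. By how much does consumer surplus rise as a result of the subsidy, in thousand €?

Consumer surplus rises by €264 thousand.

Before the subsidy: set 224 − 5p = 6p − 205 → p* = €39, q* = 29.
With a per-unit subsidy paid to producers, each receives p + 11 per unit sold, so supply becomes qs = 6(p + 11) − 205.
New equilibrium: buyers pay €33, producers receive €44, q = 59. (Wedge: pb − ps = −11.)
ΔCS is the trapezoid between Q = 59 and Q = 29 of height €6: ½ · (29 + 59) · 6 = €264.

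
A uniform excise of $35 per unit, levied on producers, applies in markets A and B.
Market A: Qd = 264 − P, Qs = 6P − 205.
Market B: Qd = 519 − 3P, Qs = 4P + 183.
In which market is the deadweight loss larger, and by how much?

Market A: pre-tax P* = $67, Q* = 197; post-tax Q = 167; deadweight loss = $525.
Market B: pre-tax P* = $48, Q* = 375; post-tax Q = 315; deadweight loss = $1050.
Difference: $525 vs $1050 → market B is larger by $525.

Market B, by $525.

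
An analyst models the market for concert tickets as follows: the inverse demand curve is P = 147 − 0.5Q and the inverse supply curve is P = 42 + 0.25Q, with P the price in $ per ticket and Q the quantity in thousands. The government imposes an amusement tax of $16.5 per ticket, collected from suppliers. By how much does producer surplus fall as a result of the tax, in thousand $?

Rewrite in direct form: Qd = 294 − 2P and Qs = 4P − 168.
Without the tax, 294 − 2P = 4P − 168 gives 6P = 462, so P* = $77 and Q* = 140.
With the tax collected from suppliers, supply shifts: Qs = 4(P − 16.5) − 168.
Solving gives Q = 118 with consumers paying $88 and suppliers receiving $71.5 (the $16.5 wedge).
ΔPS is the trapezoid between Q = 118 and Q = 140 of height $5.5: ½ · (140 + 118) · 5.5 = $709.5.

Producer surplus falls by $709.5 thousand.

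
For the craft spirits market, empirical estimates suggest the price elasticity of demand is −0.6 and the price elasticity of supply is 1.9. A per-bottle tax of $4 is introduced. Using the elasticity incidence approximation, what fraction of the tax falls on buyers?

Incidence ratio: buyers' share ≈ εs / (εs + |εd|) = 1.9 / (1.9 + 0.6) = 0.76.
Supply is the more elastic side, so buyers bear the larger share.

Buyers' share ≈ 0.76.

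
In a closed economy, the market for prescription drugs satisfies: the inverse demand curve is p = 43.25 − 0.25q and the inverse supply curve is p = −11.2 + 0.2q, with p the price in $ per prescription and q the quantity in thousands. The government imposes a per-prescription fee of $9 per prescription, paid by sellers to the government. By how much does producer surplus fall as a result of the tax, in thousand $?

Producer surplus falls by $444 thousand.

Inverting to q(p) form: qd = 173 − 4p; qs = 5p + 56.
Without the tax, 173 − 4p = 5p + 56 gives 9p = 117, so p* = $13 and q* = 121.
With the tax collected from sellers, supply shifts: qs = 5(p − 9) + 56.
New equilibrium: consumers pay $18, sellers receive $9, q = 101. (Wedge: pb − ps = 9.)
ΔPS is the trapezoid between Q = 101 and Q = 121 of height $4: ½ · (121 + 101) · 4 = $444.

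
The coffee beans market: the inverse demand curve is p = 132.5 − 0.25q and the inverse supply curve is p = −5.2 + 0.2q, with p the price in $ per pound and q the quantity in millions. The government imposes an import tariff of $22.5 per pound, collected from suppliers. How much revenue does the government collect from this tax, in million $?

Tax revenue = $5760 million.

Rewrite in direct form: qd = 530 − 4p and qs = 5p + 26.
Before the tax: set 530 − 4p = 5p + 26 → p* = $56, q* = 306.
With the tax collected from suppliers, supply shifts: qs = 5(p − 22.5) + 26.
New equilibrium: consumers pay $68.5, suppliers receive $46, q = 256. (Wedge: pb − ps = 22.5.)
Revenue = t · Q = 22.5 · 256 = $5760.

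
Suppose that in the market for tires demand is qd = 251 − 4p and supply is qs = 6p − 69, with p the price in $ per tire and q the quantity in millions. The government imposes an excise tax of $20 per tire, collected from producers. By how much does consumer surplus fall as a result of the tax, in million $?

Without the tax, 251 − 4p = 6p − 69 gives 10p = 320, so p* = $32 and q* = 123.
With the tax collected from producers, supply shifts: qs = 6(p − 20) − 69.
New equilibrium: consumers pay $44, producers receive $24, q = 75. (Wedge: pb − ps = 20.)
ΔCS is the trapezoid between Q = 75 and Q = 123 of height $12: ½ · (123 + 75) · 12 = $1188.

Consumer surplus falls by $1188 million.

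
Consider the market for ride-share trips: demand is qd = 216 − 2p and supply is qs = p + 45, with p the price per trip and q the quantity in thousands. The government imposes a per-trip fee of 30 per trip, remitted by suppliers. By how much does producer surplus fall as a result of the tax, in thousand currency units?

Without the tax, 216 − 2p = p + 45 gives 3p = 171, so p* = 57 and q* = 102.
With the tax collected from suppliers, supply shifts: qs = (p − 30) + 45.
New equilibrium: consumers pay 67, suppliers receive 37, q = 82. (Wedge: pb − ps = 30.)
ΔPS is the trapezoid between Q = 82 and Q = 102 of height 20: ½ · (102 + 82) · 20 = 1840.

Producer surplus falls by 1840 thousand.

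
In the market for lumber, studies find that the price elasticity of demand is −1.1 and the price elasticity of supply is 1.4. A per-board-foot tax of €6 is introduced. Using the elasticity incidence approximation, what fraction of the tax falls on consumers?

Consumers' share ≈ 0.56.

Incidence ratio: consumers' share ≈ εs / (εs + |εd|) = 1.4 / (1.4 + 1.1) = 0.56.
Supply is the more elastic side, so consumers bear the larger share.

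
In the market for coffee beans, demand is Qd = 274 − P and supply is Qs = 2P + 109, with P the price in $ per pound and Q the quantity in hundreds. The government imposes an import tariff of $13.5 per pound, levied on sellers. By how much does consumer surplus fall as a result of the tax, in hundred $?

Consumer surplus falls by $1930.5 hundred.

Without the tax, 274 − P = 2P + 109 gives 3P = 165, so P* = $55 and Q* = 219.
With the tax collected from sellers, supply shifts: Qs = 2(P − 13.5) + 109.
New equilibrium: buyers pay $64, sellers receive $50.5, Q = 210. (Wedge: Pb − Ps = 13.5.)
ΔCS is the trapezoid between Q = 210 and Q = 219 of height $9: ½ · (219 + 210) · 9 = $1930.5.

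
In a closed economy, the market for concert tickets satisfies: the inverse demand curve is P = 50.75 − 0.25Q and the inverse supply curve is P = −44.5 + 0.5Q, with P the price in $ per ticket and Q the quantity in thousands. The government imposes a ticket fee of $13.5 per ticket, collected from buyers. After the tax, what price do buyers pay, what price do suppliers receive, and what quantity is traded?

Buyers pay $23.5; suppliers receive $10; quantity = 109.

Inverting to Q(P) form: Qd = 203 − 4P; Qs = 2P + 89.
Without the tax, 203 − 4P = 2P + 89 gives 6P = 114, so P* = $19 and Q* = 127.
With the tax collected from buyers, demand (in seller-price terms) shifts: Qd = 203 − 4(P + 13.5).
Solving gives Q = 109 with buyers paying $23.5 and suppliers receiving $10 (the $13.5 wedge).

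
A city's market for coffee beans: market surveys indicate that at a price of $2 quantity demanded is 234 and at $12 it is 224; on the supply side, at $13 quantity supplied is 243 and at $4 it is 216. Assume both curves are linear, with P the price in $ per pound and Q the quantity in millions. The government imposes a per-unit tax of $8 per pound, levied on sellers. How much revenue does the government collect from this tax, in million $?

Tax revenue = $1776 million.

Demand slope: (224 − 234)/(12 − 2) = -1, so Qd = 236 − P.
Supply slope: (216 − 243)/(4 − 13) = 3, so Qs = 3P + 204.
Before the tax: set 236 − P = 3P + 204 → P* = $8, Q* = 228.
With the tax collected from sellers, supply shifts: Qs = 3(P − 8) + 204.
New equilibrium: consumers pay $14, sellers receive $6, Q = 222. (Wedge: Pb − Ps = 8.)
Revenue = t · Q = 8 · 222 = $1776.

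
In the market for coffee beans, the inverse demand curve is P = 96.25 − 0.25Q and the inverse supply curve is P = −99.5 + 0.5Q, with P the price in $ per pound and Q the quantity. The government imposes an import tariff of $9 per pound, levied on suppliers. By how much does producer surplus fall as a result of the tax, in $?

Producer surplus falls by $1530.

Rewrite in direct form: Qd = 385 − 4P and Qs = 2P + 199.
Before the tax: set 385 − 4P = 2P + 199 → P* = $31, Q* = 261.
With the tax collected from suppliers, supply shifts: Qs = 2(P − 9) + 199.
New equilibrium: buyers pay $34, suppliers receive $25, Q = 249. (Wedge: Pb − Ps = 9.)
ΔPS is the trapezoid between Q = 249 and Q = 261 of height $6: ½ · (261 + 249) · 6 = $1530.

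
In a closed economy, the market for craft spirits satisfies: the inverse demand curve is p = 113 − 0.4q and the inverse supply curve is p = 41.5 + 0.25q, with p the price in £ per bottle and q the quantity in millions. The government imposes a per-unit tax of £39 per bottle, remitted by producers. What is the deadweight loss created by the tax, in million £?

Inverting to q(p) form: qd = 282.5 − 2.5p; qs = 4p − 166.
Without the tax, 282.5 − 2.5p = 4p − 166 gives 6.5p = 448.5, so p* = £69 and q* = 110.
With the tax collected from producers, supply shifts: qs = 4(p − 39) − 166.
New equilibrium: consumers pay £93, producers receive £54, q = 50. (Wedge: pb − ps = 39.)
Quantity falls by |ΔQ| = |110 − 50| = 60.
DWL = ½ · t · |ΔQ| = ½ · 39 · 60 = £1170.

Deadweight loss = £1170 million.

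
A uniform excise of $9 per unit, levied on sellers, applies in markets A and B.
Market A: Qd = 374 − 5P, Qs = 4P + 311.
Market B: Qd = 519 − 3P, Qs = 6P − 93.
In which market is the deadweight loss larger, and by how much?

Market A, by $9.

Market A: pre-tax P* = $7, Q* = 339; post-tax Q = 319; deadweight loss = $90.
Market B: pre-tax P* = $68, Q* = 315; post-tax Q = 297; deadweight loss = $81.
Difference: $90 vs $81 → market A is larger by $9.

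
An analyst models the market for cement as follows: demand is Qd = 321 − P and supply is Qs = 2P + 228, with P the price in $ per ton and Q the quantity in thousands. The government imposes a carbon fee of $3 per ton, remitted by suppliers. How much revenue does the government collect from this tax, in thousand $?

Before the tax: set 321 − P = 2P + 228 → P* = $31, Q* = 290.
With the tax collected from suppliers, supply shifts: Qs = 2(P − 3) + 228.
Solving gives Q = 288 with buyers paying $33 and suppliers receiving $30 (the $3 wedge).
Revenue = t · Q = 3 · 288 = $864.

Tax revenue = $864 thousand.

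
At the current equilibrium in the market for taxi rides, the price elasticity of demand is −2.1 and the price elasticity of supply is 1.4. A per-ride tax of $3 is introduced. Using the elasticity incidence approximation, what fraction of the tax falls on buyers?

Incidence ratio: buyers' share ≈ εs / (εs + |εd|) = 1.4 / (1.4 + 2.1) = 0.4.
Supply is the less elastic side, so buyers bear the smaller share.

Buyers' share ≈ 0.4.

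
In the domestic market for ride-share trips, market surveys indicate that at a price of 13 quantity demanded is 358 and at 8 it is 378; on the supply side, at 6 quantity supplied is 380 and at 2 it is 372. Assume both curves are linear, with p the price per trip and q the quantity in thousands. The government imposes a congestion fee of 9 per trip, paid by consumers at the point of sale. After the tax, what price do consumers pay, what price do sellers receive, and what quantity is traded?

Consumers pay 10; sellers receive 1; quantity = 370.

Demand slope: (378 − 358)/(8 − 13) = -4, so qd = 410 − 4p.
Supply slope: (372 − 380)/(2 − 6) = 2, so qs = 2p + 368.
Without the tax, 410 − 4p = 2p + 368 gives 6p = 42, so p* = 7 and q* = 382.
With the tax collected from consumers, demand (in seller-price terms) shifts: qd = 410 − 4(p + 9).
New equilibrium: consumers pay 10, sellers receive 1, q = 370. (Wedge: pb − ps = 9.)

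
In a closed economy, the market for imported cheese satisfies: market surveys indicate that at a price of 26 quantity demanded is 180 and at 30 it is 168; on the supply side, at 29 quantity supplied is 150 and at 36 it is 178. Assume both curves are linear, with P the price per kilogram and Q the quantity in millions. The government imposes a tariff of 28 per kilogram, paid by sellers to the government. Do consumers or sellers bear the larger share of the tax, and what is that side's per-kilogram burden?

Demand slope: (168 − 180)/(30 − 26) = -3, so Qd = 258 − 3P.
Supply slope: (178 − 150)/(36 − 29) = 4, so Qs = 4P + 34.
Before the tax: set 258 − 3P = 4P + 34 → P* = 32, Q* = 162.
With the tax collected from sellers, supply shifts: Qs = 4(P − 28) + 34.
New equilibrium: consumers pay 48, sellers receive 20, Q = 114. (Wedge: Pb − Ps = 28.)
Per-kilogram burden: consumers 16, sellers 12.
Consumers take the larger share because demand is less price-elastic here (demand slope 3 vs supply slope 4).
The less price-elastic side of the market bears the larger share of a per-unit tax.

Consumers bear the larger share: 16 per kilogram.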